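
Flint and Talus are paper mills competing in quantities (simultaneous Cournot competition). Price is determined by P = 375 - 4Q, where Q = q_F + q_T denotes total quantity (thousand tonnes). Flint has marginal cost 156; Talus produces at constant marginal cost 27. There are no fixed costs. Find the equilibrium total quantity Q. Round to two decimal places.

47.25

Flint's profit: π_F = (375 - 4Q)q_F - (156q_F). Setting ∂π_F/∂q_F = 0: 219 - 8q_F - 4(q_T) = 0.
Talus's first-order condition: 348 - 8q_T - 4(q_F) = 0.
Best responses: q_F = (219 - 4q_T)/8, q_T = (348 - 4q_F)/8.
Substituting one into the other gives q_F = 15/2 and q_T = 159/4.
Total output Q = 15/2 + 159/4 = 189/4.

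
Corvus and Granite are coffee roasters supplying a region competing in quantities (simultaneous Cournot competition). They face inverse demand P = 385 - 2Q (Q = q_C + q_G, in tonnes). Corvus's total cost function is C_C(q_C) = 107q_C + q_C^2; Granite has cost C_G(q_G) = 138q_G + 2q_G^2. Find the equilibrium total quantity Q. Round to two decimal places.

Corvus's profit: π_C = (385 - 2Q)q_C - (107q_C + q_C²). Setting ∂π_C/∂q_C = 0: 278 - 6q_C - 2(q_G) = 0.
Granite's profit: π_G = (385 - 2Q)q_G - (138q_G + 2q_G²). Setting ∂π_G/∂q_G = 0: 247 - 8q_G - 2(q_C) = 0.
Best responses: q_C = (278 - 2q_G)/6, q_G = (247 - 2q_C)/8.
Solving the pair: q_C = 865/22, q_G = 463/22.
Total output Q = 865/22 + 463/22 = 664/11.

60.36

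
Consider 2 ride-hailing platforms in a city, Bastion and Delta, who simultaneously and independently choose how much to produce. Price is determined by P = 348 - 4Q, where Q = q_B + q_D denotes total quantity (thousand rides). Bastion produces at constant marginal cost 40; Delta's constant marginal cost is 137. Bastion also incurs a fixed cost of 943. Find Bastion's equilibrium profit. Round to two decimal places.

Bastion's profit: π_B = (348 - 4Q)q_B - (40q_B). Setting ∂π_B/∂q_B = 0: 308 - 8q_B - 4(q_D) = 0.
Delta's profit: π_D = (348 - 4Q)q_D - (137q_D). Setting ∂π_D/∂q_D = 0: 211 - 8q_D - 4(q_B) = 0.
Best responses: q_B = (308 - 4q_D)/8, q_D = (211 - 4q_B)/8.
Solving the pair: q_B = 135/4, q_D = 19/2.
Price P = 348 - 4·(173/4) = 175.
Bastion's profit: (175 - 40)·(135/4) - 943 = 3613.2500.

3613.25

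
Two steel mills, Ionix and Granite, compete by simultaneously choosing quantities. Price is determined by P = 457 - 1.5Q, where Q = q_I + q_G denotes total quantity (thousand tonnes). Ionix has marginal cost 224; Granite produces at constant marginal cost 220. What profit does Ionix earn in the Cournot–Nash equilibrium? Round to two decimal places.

3884.52

Ionix's profit: π_I = (457 - 1.5Q)q_I - (224q_I). Setting ∂π_I/∂q_I = 0: 233 - 3q_I - (3/2)(q_G) = 0.
Granite's profit: π_G = (457 - 1.5Q)q_G - (220q_G). Setting ∂π_G/∂q_G = 0: 237 - 3q_G - (3/2)(q_I) = 0.
Best responses: q_I = (233 - (3/2)q_G)/3, q_G = (237 - (3/2)q_I)/3.
Solving the pair: q_I = 458/9, q_G = 482/9.
Price P = 457 - (3/2)·(940/9) = 901/3.
Ionix's profit: (901/3 - 224)·(458/9) = 3884.5185.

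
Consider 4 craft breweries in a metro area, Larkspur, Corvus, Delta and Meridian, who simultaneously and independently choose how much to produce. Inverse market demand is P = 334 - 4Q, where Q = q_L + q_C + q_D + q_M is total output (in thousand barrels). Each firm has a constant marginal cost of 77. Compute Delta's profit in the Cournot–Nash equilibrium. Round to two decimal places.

Each firm earns π_i = (334 - 4Q)q_i - 77q_i.
Setting ∂π_i/∂q_i = 0 with rivals' quantities fixed: 257 - 8q_i - 4·Σ_{j≠i} q_j = 0.
With identical firms every q_j equals q_i, so Σ_{j≠i} q_j = 3q_i and 257 = 20q_i, giving q_i = 257/20.
Price P = 334 - 4·(257/5) = 642/5.
Delta's profit: (642/5 - 77)·(257/20) = 660.4900.

660.49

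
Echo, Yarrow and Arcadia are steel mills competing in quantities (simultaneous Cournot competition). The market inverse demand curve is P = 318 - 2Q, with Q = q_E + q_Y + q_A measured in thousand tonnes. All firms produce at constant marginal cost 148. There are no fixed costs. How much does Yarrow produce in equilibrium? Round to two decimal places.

Each firm earns π_i = (318 - 2Q)q_i - 148q_i.
First-order condition (treating rivals' output as given): 170 - 4q_i - 2·Σ_{j≠i} q_j = 0.
By symmetry each firm produces the same amount; substituting Σ_{j≠i} q_j = 2q_i yields q_i = 170/8 = 85/4.

21.25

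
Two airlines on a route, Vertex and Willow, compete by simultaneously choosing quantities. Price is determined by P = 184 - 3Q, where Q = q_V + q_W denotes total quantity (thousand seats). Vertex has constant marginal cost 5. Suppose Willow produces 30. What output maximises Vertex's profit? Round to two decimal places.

14.83

With the rival's output fixed at 30, Vertex's profit is π_V = (184 - 3·30 - 3q_V)q_V - (5q_V) = (94 - 3q_V)q_V - (5q_V).
∂π_V/∂q_V = 89 - 6q_V = 0, so q_V = 89/6.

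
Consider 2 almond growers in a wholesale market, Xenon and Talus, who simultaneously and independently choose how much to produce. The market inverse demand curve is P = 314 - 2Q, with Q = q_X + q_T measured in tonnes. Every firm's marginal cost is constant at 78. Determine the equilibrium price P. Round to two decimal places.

156.67

Each firm earns π_i = (314 - 2Q)q_i - 78q_i.
First-order condition (treating rivals' output as given): 236 - 4q_i - 2q_j = 0.
With identical firms every q_j equals q_i, so q_j = q_i and 236 = 6q_i, giving q_i = 118/3.
Total output Q = 236/3, so price P = 314 - 2·(236/3) = 470/3.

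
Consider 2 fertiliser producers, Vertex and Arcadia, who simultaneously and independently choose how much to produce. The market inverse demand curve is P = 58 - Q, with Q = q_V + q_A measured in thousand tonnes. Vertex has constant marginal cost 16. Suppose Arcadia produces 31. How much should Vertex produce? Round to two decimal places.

With the rival's output fixed at 31, Vertex's profit is π_V = (58 - 31 - q_V)q_V - (16q_V) = (27 - q_V)q_V - (16q_V).
∂π_V/∂q_V = 11 - 2q_V = 0, so q_V = 11/2.

5.50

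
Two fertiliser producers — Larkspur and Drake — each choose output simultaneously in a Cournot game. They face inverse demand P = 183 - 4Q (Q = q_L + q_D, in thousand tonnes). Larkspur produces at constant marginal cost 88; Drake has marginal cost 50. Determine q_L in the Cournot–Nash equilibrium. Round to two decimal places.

4.75

Larkspur's profit: π_L = (183 - 4Q)q_L - (88q_L). Setting ∂π_L/∂q_L = 0: 95 - 8q_L - 4(q_D) = 0.
Drake's profit: π_D = (183 - 4Q)q_D - (50q_D). Setting ∂π_D/∂q_D = 0: 133 - 8q_D - 4(q_L) = 0.
Best responses: q_L = (95 - 4q_D)/8, q_D = (133 - 4q_L)/8.
Solving the pair: q_L = 19/4, q_D = 57/4.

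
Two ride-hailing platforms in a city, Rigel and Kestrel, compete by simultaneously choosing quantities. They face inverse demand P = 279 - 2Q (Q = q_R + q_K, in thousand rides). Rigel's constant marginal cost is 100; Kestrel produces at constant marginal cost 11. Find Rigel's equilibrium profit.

Rigel's profit: π_R = (279 - 2Q)q_R - (100q_R). Setting ∂π_R/∂q_R = 0: 179 - 4q_R - 2(q_K) = 0.
Kestrel's first-order condition: 268 - 4q_K - 2(q_R) = 0.
Rearranging gives the reaction functions q_R = (179 - 2q_K)/4 and q_K = (268 - 2q_R)/4.
Substituting one into the other gives q_R = 15 and q_K = 119/2.
Price P = 279 - 2·(149/2) = 130.
Rigel's profit: (130 - 100)·15 = 450.

450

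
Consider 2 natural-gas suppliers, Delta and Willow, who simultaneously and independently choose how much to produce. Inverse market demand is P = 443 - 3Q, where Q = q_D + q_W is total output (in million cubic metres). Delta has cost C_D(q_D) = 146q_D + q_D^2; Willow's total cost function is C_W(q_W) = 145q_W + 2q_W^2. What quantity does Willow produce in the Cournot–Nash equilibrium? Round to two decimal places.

Delta's profit: π_D = (443 - 3Q)q_D - (146q_D + q_D²). Setting ∂π_D/∂q_D = 0: 297 - 8q_D - 3(q_W) = 0.
Willow's first-order condition: 298 - 10q_W - 3(q_D) = 0.
Rearranging gives the reaction functions q_D = (297 - 3q_W)/8 and q_W = (298 - 3q_D)/10.
Solving the pair: q_D = 29.2394, q_W = 1493/71.

21.03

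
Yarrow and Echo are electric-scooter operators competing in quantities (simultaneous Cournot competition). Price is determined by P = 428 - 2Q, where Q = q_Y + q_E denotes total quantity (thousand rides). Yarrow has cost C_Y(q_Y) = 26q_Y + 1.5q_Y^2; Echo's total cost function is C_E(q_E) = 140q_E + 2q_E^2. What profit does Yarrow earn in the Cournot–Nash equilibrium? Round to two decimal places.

9021.30

Yarrow's profit: π_Y = (428 - 2Q)q_Y - (26q_Y + (3/2)q_Y²). Setting ∂π_Y/∂q_Y = 0: 402 - 7q_Y - 2(q_E) = 0.
Echo's first-order condition: 288 - 8q_E - 2(q_Y) = 0.
So q_Y = (402 - 2q_E)/7 and q_E = (288 - 2q_Y)/8.
Substituting one into the other gives q_Y = 660/13 and q_E = 303/13.
Price P = 428 - 2·(963/13) = 279.8462.
Yarrow's profit: 279.8462·(660/13) - 26·(660/13) - (3/2)(660/13)² = 9021.3018.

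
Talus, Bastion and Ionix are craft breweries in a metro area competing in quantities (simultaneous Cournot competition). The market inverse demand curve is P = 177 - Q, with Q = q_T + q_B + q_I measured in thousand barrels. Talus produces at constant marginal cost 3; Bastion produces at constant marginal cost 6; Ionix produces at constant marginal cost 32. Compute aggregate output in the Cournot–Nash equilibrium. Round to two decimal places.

122.50

Talus's profit: π_T = (177 - Q)q_T - (3q_T). Setting ∂π_T/∂q_T = 0: 174 - 2q_T - (q_B + q_I) = 0.
Bastion's profit: π_B = (177 - Q)q_B - (6q_B). Setting ∂π_B/∂q_B = 0: 171 - 2q_B - (q_T + q_I) = 0.
Ionix's first-order condition: 145 - 2q_I - (q_T + q_B) = 0.
Adding the 3 conditions: 490 − 2Q − 2Q = 0, i.e. Q = 245/2.
Back-substituting: q_T = (174 − 245/2) = 103/2, q_B = (171 − 245/2) = 97/2, q_I = (145 − 245/2) = 45/2.
Total output Q = 103/2 + 97/2 + 45/2 = 245/2.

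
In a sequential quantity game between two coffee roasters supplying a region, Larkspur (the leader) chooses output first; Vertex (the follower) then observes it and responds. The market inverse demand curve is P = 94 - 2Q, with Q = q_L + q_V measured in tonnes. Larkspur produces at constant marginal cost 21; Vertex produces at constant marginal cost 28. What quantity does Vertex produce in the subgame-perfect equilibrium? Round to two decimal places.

6.50

The follower Vertex best-responds to any q_L: π_V = (94 - 2Q)q_V - 28q_V.
∂π_V/∂q_V = 66 - 2q_L - 4q_V = 0 gives the reaction function q_V = (66 - 2q_L)/4.
Larkspur substitutes q_V(q_L) into its own profit: π_L = q_L(94 - 2q_L - (66 - 2q_L)/2) - 21q_L = (61 - q_L)q_L - 21q_L.
Leader FOC: 40 - 2q_L = 0, so q_L = 20.
Then q_V = (66 - 2·20)/4 = 13/2.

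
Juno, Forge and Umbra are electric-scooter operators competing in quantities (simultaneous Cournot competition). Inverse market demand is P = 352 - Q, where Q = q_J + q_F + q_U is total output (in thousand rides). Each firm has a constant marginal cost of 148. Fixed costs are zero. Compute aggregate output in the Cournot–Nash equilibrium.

A representative firm's profit is π_i = q_i(352 - Q) - 148q_i.
First-order condition (treating rivals' output as given): 204 - 2q_i - Σ_{j≠i} q_j = 0.
By symmetry each firm produces the same amount; substituting Σ_{j≠i} q_j = 2q_i yields q_i = 204/4 = 51.
Total output Q = 51 + 51 + 51 = 153.

153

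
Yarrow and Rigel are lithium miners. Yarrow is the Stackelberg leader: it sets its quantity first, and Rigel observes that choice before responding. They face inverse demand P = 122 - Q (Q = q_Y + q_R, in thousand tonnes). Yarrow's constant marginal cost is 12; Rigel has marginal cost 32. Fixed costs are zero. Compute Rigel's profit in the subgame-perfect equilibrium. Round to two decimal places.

156.25

The follower Rigel best-responds to any q_Y: π_R = (122 - Q)q_R - 32q_R.
∂π_R/∂q_R = 90 - q_Y - 2q_R = 0 gives the reaction function q_R = (90 - q_Y)/2.
Yarrow substitutes q_R(q_Y) into its own profit: π_Y = q_Y(122 - q_Y - (90 - q_Y)/2) - 12q_Y = (77 - (1/2)q_Y)q_Y - 12q_Y.
Maximising: ∂π_Y/∂q_Y = 65 - q_Y = 0, giving q_Y = 65.
Then q_R = (90 - 65)/2 = 25/2.
Price P = 122 - 155/2 = 89/2.
Rigel's profit: (89/2 - 32)·(25/2) = 625/4.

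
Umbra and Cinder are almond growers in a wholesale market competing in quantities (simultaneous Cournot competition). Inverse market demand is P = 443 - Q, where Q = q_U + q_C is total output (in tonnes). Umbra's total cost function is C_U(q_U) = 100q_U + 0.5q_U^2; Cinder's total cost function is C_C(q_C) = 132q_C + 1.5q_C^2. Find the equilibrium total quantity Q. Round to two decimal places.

Umbra's profit: π_U = (443 - Q)q_U - (100q_U + (1/2)q_U²). Setting ∂π_U/∂q_U = 0: 343 - 3q_U - (q_C) = 0.
Cinder's first-order condition: 311 - 5q_C - (q_U) = 0.
Rearranging gives the reaction functions q_U = (343 - q_C)/3 and q_C = (311 - q_U)/5.
Solving the pair: q_U = 702/7, q_C = 295/7.
Total output Q = 702/7 + 295/7 = 997/7.

142.43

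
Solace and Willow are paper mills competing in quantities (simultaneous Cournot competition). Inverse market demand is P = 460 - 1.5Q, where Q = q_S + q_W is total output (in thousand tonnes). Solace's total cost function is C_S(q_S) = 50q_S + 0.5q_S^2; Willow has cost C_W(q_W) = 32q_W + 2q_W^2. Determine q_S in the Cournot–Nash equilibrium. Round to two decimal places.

Solace's profit: π_S = (460 - 1.5Q)q_S - (50q_S + (1/2)q_S²). Setting ∂π_S/∂q_S = 0: 410 - 4q_S - (3/2)(q_W) = 0.
Willow's first-order condition: 428 - 7q_W - (3/2)(q_S) = 0.
Rearranging gives the reaction functions q_S = (410 - (3/2)q_W)/4 and q_W = (428 - (3/2)q_S)/7.
Substituting one into the other gives q_S = 86.5243 and q_W = 42.6019.

86.52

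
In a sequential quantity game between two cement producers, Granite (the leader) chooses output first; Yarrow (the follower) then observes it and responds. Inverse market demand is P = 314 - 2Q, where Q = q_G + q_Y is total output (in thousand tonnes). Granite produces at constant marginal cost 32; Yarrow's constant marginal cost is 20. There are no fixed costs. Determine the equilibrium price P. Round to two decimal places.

Solve by backward induction. Given q_G, the follower Yarrow maximises π_Y = (314 - 2q_G - 2q_Y)q_Y - 20q_Y.
∂π_Y/∂q_Y = 294 - 2q_G - 4q_Y = 0 gives the reaction function q_Y = (294 - 2q_G)/4.
Granite substitutes q_Y(q_G) into its own profit: π_G = q_G(314 - 2q_G - (294 - 2q_G)/2) - 32q_G = (167 - q_G)q_G - 32q_G.
The leader's first-order condition 135 - 2q_G = 0 yields q_G = 135/2.
Then q_Y = (294 - 2·(135/2))/4 = 159/4.
Total output Q = 429/4, so price P = 314 - 2·(429/4) = 199/2.

99.50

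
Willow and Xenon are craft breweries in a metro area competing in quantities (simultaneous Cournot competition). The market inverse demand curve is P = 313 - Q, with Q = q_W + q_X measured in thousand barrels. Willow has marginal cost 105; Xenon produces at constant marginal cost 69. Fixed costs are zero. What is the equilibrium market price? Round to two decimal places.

Willow's profit: π_W = (313 - Q)q_W - (105q_W). Setting ∂π_W/∂q_W = 0: 208 - 2q_W - (q_X) = 0.
Xenon's profit: π_X = (313 - Q)q_X - (69q_X). Setting ∂π_X/∂q_X = 0: 244 - 2q_X - (q_W) = 0.
So q_W = (208 - q_X)/2 and q_X = (244 - q_W)/2.
Substituting one into the other gives q_W = 172/3 and q_X = 280/3.
Total output Q = 452/3, so price P = 313 - 452/3 = 487/3.

162.33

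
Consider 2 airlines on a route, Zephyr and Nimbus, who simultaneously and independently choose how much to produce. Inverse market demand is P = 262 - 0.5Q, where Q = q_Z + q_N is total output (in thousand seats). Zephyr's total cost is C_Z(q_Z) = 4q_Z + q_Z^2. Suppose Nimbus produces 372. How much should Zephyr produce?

24

With the rival's output fixed at 372, Zephyr's profit is π_Z = (262 - (1/2)·372 - (1/2)q_Z)q_Z - (4q_Z + q_Z²) = (76 - (1/2)q_Z)q_Z - (4q_Z + q_Z²).
∂π_Z/∂q_Z = 72 - 3q_Z = 0, so q_Z = 24.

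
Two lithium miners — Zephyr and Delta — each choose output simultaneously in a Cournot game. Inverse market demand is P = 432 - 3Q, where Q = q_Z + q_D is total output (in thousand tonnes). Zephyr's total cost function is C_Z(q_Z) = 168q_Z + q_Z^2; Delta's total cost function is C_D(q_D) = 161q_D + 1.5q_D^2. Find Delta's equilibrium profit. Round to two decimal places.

Zephyr's profit: π_Z = (432 - 3Q)q_Z - (168q_Z + q_Z²). Setting ∂π_Z/∂q_Z = 0: 264 - 8q_Z - 3(q_D) = 0.
Delta's first-order condition: 271 - 9q_D - 3(q_Z) = 0.
Best responses: q_Z = (264 - 3q_D)/8, q_D = (271 - 3q_Z)/9.
Solving the pair: q_Z = 521/21, q_D = 1376/63.
Price P = 432 - 3·46.6508 = 292.0476.
Delta's profit: 292.0476·(1376/63) - 161·(1376/63) - (3/2)(1376/63)² = 2146.6848.

2146.68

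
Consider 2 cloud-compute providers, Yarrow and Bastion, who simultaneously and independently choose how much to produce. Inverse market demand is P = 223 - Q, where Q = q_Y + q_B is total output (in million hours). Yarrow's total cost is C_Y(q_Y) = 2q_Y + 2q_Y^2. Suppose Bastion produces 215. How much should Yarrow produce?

1

With the rival's output fixed at 215, Yarrow's profit is π_Y = (223 - 215 - q_Y)q_Y - (2q_Y + 2q_Y²) = (8 - q_Y)q_Y - (2q_Y + 2q_Y²).
∂π_Y/∂q_Y = 6 - 6q_Y = 0, so q_Y = 1.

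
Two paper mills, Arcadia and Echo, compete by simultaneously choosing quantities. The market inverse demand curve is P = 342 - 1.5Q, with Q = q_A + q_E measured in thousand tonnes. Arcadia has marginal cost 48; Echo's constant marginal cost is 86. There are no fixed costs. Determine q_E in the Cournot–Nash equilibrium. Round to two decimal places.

48.44

Arcadia's profit: π_A = (342 - 1.5Q)q_A - (48q_A). Setting ∂π_A/∂q_A = 0: 294 - 3q_A - (3/2)(q_E) = 0.
Echo's first-order condition: 256 - 3q_E - (3/2)(q_A) = 0.
Rearranging gives the reaction functions q_A = (294 - (3/2)q_E)/3 and q_E = (256 - (3/2)q_A)/3.
Substituting one into the other gives q_A = 664/9 and q_E = 436/9.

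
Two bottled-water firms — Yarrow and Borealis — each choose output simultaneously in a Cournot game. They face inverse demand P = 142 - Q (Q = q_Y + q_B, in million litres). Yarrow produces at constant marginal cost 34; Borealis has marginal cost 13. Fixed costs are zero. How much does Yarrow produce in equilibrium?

29

Yarrow's profit: π_Y = (142 - Q)q_Y - (34q_Y). Setting ∂π_Y/∂q_Y = 0: 108 - 2q_Y - (q_B) = 0.
Borealis's first-order condition: 129 - 2q_B - (q_Y) = 0.
Rearranging gives the reaction functions q_Y = (108 - q_B)/2 and q_B = (129 - q_Y)/2.
Solving the pair: q_Y = 29, q_B = 50.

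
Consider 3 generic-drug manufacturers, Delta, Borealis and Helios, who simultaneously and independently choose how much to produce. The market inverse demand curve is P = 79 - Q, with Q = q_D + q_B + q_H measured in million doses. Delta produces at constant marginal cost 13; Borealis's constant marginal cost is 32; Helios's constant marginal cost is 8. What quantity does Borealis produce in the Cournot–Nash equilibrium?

1

Delta's profit: π_D = (79 - Q)q_D - (13q_D). Setting ∂π_D/∂q_D = 0: 66 - 2q_D - (q_B + q_H) = 0.
Borealis's first-order condition: 47 - 2q_B - (q_D + q_H) = 0.
Helios's profit: π_H = (79 - Q)q_H - (8q_H). Setting ∂π_H/∂q_H = 0: 71 - 2q_H - (q_D + q_B) = 0.
Summing all 3 equations gives 184 − 4Q = 0, hence Q = 46.
Back-substituting: q_D = (66 − 46) = 20, q_B = (47 − 46) = 1, q_H = (71 − 46) = 25.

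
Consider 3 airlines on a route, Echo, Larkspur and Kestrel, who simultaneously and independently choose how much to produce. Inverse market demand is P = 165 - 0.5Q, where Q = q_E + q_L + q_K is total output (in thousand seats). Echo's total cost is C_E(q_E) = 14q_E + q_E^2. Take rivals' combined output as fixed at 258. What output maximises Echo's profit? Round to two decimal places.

7.33

With rivals' combined output fixed at 258, Echo's profit is π_E = (165 - (1/2)·258 - (1/2)q_E)q_E - (14q_E + q_E²) = (36 - (1/2)q_E)q_E - (14q_E + q_E²).
∂π_E/∂q_E = 22 - 3q_E = 0, so q_E = 22/3.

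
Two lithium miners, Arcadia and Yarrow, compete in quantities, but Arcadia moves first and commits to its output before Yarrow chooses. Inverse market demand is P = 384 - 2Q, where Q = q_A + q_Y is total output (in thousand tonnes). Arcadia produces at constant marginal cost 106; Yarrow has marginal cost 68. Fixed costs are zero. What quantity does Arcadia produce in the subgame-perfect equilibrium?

Solve by backward induction. Given q_A, the follower Yarrow maximises π_Y = (384 - 2q_A - 2q_Y)q_Y - 68q_Y.
∂π_Y/∂q_Y = 316 - 2q_A - 4q_Y = 0 gives the reaction function q_Y = (316 - 2q_A)/4.
The leader anticipates this reaction. Substituting into P = 384 - 2Q gives P = 226 - q_A, so π_A = (226 - q_A)q_A - 106q_A.
Leader FOC: 120 - 2q_A = 0, so q_A = 60.
Then q_Y = (316 - 2·60)/4 = 49.

60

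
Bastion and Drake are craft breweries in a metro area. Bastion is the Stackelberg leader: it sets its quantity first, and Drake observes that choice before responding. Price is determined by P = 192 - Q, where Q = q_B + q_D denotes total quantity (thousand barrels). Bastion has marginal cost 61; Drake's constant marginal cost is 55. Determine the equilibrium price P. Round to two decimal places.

92.25

Solve by backward induction. Given q_B, the follower Drake maximises π_D = (192 - q_B - q_D)q_D - 55q_D.
∂π_D/∂q_D = 137 - q_B - 2q_D = 0 gives the reaction function q_D = (137 - q_B)/2.
The leader anticipates this reaction. Substituting into P = 192 - Q gives P = 247/2 - (1/2)q_B, so π_B = (247/2 - (1/2)q_B)q_B - 61q_B.
The leader's first-order condition 125/2 - q_B = 0 yields q_B = 125/2.
Then q_D = (137 - 125/2)/2 = 149/4.
Total output Q = 399/4, so price P = 192 - 399/4 = 369/4.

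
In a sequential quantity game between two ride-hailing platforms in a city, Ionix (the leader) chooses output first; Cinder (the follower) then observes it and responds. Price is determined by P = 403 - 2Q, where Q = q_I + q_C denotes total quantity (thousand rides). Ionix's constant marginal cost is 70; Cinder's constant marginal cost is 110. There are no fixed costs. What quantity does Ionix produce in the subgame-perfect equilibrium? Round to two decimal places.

93.25

Solve by backward induction. Given q_I, the follower Cinder maximises π_C = (403 - 2q_I - 2q_C)q_C - 110q_C.
Setting the follower's marginal profit to zero, 293 - 2q_I - 4q_C = 0, i.e. q_C = (293 - 2q_I)/4.
The leader anticipates this reaction. Substituting into P = 403 - 2Q gives P = 513/2 - q_I, so π_I = (513/2 - q_I)q_I - 70q_I.
The leader's first-order condition 373/2 - 2q_I = 0 yields q_I = 373/4.
Then q_C = (293 - 2·(373/4))/4 = 213/8.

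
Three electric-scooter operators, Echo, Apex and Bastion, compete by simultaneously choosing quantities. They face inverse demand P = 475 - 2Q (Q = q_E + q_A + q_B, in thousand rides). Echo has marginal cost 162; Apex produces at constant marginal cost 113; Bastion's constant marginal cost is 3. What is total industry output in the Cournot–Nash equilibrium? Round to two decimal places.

Echo's profit: π_E = (475 - 2Q)q_E - (162q_E). Setting ∂π_E/∂q_E = 0: 313 - 4q_E - 2(q_A + q_B) = 0.
Apex's first-order condition: 362 - 4q_A - 2(q_E + q_B) = 0.
Bastion's first-order condition: 472 - 4q_B - 2(q_E + q_A) = 0.
Adding the 3 first-order conditions: 1147 − 8Q = 0, so Q = 1147/8.
Back-substituting: q_E = (313 − 1147/4)/2 = 105/8, q_A = (362 − 1147/4)/2 = 301/8, q_B = (472 − 1147/4)/2 = 741/8.
Total output Q = 105/8 + 301/8 + 741/8 = 1147/8.

143.38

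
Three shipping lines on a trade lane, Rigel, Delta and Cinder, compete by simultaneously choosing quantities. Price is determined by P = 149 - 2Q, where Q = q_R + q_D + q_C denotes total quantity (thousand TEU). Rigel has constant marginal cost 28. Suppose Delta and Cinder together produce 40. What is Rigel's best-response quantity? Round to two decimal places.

With rivals' combined output fixed at 40, Rigel's profit is π_R = (149 - 2·40 - 2q_R)q_R - (28q_R) = (69 - 2q_R)q_R - (28q_R).
∂π_R/∂q_R = 41 - 4q_R = 0, so q_R = 41/4.

10.25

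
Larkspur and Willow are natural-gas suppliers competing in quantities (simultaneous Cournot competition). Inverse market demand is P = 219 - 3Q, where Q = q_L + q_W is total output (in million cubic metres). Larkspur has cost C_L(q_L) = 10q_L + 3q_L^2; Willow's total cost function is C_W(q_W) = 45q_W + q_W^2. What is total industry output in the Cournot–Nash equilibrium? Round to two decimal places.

Larkspur's profit: π_L = (219 - 3Q)q_L - (10q_L + 3q_L²). Setting ∂π_L/∂q_L = 0: 209 - 12q_L - 3(q_W) = 0.
Willow's profit: π_W = (219 - 3Q)q_W - (45q_W + q_W²). Setting ∂π_W/∂q_W = 0: 174 - 8q_W - 3(q_L) = 0.
So q_L = (209 - 3q_W)/12 and q_W = (174 - 3q_L)/8.
Solving the pair: q_L = 1150/87, q_W = 487/29.
Total output Q = 1150/87 + 487/29 = 30.0115.

30.01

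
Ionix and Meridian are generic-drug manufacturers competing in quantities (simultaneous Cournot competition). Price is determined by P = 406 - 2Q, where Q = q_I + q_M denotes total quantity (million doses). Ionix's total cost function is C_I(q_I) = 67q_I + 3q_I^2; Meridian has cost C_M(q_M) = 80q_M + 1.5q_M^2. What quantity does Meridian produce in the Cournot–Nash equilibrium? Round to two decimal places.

39.12

Ionix's profit: π_I = (406 - 2Q)q_I - (67q_I + 3q_I²). Setting ∂π_I/∂q_I = 0: 339 - 10q_I - 2(q_M) = 0.
Meridian's profit: π_M = (406 - 2Q)q_M - (80q_M + (3/2)q_M²). Setting ∂π_M/∂q_M = 0: 326 - 7q_M - 2(q_I) = 0.
Best responses: q_I = (339 - 2q_M)/10, q_M = (326 - 2q_I)/7.
Substituting one into the other gives q_I = 1721/66 and q_M = 1291/33.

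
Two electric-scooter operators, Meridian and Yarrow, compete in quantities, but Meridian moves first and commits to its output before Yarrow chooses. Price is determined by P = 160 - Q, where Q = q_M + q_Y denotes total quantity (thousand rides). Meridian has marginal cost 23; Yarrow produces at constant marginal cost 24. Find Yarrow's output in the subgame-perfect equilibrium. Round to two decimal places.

The follower Yarrow best-responds to any q_M: π_Y = (160 - Q)q_Y - 24q_Y.
∂π_Y/∂q_Y = 136 - q_M - 2q_Y = 0 gives the reaction function q_Y = (136 - q_M)/2.
Meridian substitutes q_Y(q_M) into its own profit: π_M = q_M(160 - q_M - (136 - q_M)/2) - 23q_M = (92 - (1/2)q_M)q_M - 23q_M.
Leader FOC: 69 - q_M = 0, so q_M = 69.
Then q_Y = (136 - 69)/2 = 67/2.

33.50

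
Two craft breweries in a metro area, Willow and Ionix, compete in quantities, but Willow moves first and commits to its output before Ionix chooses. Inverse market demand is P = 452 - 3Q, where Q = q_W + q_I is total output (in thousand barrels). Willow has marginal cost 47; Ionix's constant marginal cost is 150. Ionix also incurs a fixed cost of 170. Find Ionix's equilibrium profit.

The follower Ionix best-responds to any q_W: π_I = (452 - 3Q)q_I - 150q_I.
Setting the follower's marginal profit to zero, 302 - 3q_W - 6q_I = 0, i.e. q_I = (302 - 3q_W)/6.
The leader anticipates this reaction. Substituting into P = 452 - 3Q gives P = 301 - (3/2)q_W, so π_W = (301 - (3/2)q_W)q_W - 47q_W.
The leader's first-order condition 254 - 3q_W = 0 yields q_W = 254/3.
Then q_I = (302 - 3·(254/3))/6 = 8.
Price P = 452 - 3·(278/3) = 174.
Ionix's profit: (174 - 150)·8 - 170 = 22.

22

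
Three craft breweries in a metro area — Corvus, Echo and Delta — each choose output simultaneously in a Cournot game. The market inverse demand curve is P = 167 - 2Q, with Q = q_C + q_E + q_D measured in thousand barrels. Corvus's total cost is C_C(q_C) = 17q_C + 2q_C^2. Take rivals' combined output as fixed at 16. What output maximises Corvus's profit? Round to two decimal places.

With rivals' combined output fixed at 16, Corvus's profit is π_C = (167 - 2·16 - 2q_C)q_C - (17q_C + 2q_C²) = (135 - 2q_C)q_C - (17q_C + 2q_C²).
∂π_C/∂q_C = 118 - 8q_C = 0, so q_C = 59/4.

14.75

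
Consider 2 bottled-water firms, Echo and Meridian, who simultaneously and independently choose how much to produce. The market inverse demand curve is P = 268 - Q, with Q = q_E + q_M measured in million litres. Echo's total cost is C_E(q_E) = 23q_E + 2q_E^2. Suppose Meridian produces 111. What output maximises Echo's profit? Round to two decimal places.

22.33

With the rival's output fixed at 111, Echo's profit is π_E = (268 - 111 - q_E)q_E - (23q_E + 2q_E²) = (157 - q_E)q_E - (23q_E + 2q_E²).
∂π_E/∂q_E = 134 - 6q_E = 0, so q_E = 67/3.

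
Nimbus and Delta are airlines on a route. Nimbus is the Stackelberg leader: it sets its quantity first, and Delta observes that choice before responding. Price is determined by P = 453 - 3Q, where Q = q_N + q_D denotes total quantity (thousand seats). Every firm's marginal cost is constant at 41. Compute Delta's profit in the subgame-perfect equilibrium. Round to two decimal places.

The follower Delta best-responds to any q_N: π_D = (453 - 3Q)q_D - 41q_D.
Setting the follower's marginal profit to zero, 412 - 3q_N - 6q_D = 0, i.e. q_D = (412 - 3q_N)/6.
Nimbus substitutes q_D(q_N) into its own profit: π_N = q_N(453 - 3q_N - (412 - 3q_N)/2) - 41q_N = (247 - (3/2)q_N)q_N - 41q_N.
Maximising: ∂π_N/∂q_N = 206 - 3q_N = 0, giving q_N = 206/3.
Then q_D = (412 - 3·(206/3))/6 = 103/3.
Price P = 453 - 3·103 = 144.
Delta's profit: (144 - 41)·(103/3) = 3536.3333.

3536.33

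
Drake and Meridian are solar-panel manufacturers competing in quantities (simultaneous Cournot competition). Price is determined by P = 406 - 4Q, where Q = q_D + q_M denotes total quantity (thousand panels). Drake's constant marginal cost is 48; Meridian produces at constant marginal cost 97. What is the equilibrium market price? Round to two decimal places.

Drake's profit: π_D = (406 - 4Q)q_D - (48q_D). Setting ∂π_D/∂q_D = 0: 358 - 8q_D - 4(q_M) = 0.
Meridian's first-order condition: 309 - 8q_M - 4(q_D) = 0.
Rearranging gives the reaction functions q_D = (358 - 4q_M)/8 and q_M = (309 - 4q_D)/8.
Substituting one into the other gives q_D = 407/12 and q_M = 65/3.
Total output Q = 667/12, so price P = 406 - 4·(667/12) = 551/3.

183.67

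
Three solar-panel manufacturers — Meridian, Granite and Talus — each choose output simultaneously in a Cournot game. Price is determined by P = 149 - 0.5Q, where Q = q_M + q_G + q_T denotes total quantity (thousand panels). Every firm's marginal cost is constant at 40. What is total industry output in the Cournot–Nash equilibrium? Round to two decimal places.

Each firm earns π_i = (149 - 0.5Q)q_i - 40q_i.
First-order condition (treating rivals' output as given): 109 - q_i - (1/2)·Σ_{j≠i} q_j = 0.
With identical firms every q_j equals q_i, so Σ_{j≠i} q_j = 2q_i and 109 = 2q_i, giving q_i = 109/2.
Total output Q = 109/2 + 109/2 + 109/2 = 327/2.

163.50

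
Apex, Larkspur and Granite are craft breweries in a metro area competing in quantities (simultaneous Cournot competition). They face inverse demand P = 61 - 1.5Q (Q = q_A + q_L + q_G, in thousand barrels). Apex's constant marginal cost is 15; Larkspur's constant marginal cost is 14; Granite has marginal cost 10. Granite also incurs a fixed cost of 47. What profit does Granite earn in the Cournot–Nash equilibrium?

Apex's profit: π_A = (61 - 1.5Q)q_A - (15q_A). Setting ∂π_A/∂q_A = 0: 46 - 3q_A - (3/2)(q_L + q_G) = 0.
Larkspur's profit: π_L = (61 - 1.5Q)q_L - (14q_L). Setting ∂π_L/∂q_L = 0: 47 - 3q_L - (3/2)(q_A + q_G) = 0.
Granite's profit: π_G = (61 - 1.5Q)q_G - (10q_G). Setting ∂π_G/∂q_G = 0: 51 - 3q_G - (3/2)(q_A + q_L) = 0.
Adding the 3 conditions: 144 − 3Q − 3Q = 0, i.e. Q = 24.
Back-substituting: q_A = (46 − 36)/(3/2) = 20/3, q_L = (47 − 36)/(3/2) = 22/3, q_G = (51 − 36)/(3/2) = 10.
Price P = 61 - (3/2)·24 = 25.
Granite's profit: (25 - 10)·10 - 47 = 103.

103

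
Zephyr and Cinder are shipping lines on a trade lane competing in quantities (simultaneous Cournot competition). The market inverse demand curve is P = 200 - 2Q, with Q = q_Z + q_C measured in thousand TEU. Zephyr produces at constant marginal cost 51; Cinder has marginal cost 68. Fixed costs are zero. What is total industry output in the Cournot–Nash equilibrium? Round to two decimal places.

46.83

Zephyr's profit: π_Z = (200 - 2Q)q_Z - (51q_Z). Setting ∂π_Z/∂q_Z = 0: 149 - 4q_Z - 2(q_C) = 0.
Cinder's first-order condition: 132 - 4q_C - 2(q_Z) = 0.
Rearranging gives the reaction functions q_Z = (149 - 2q_C)/4 and q_C = (132 - 2q_Z)/4.
Substituting one into the other gives q_Z = 83/3 and q_C = 115/6.
Total output Q = 83/3 + 115/6 = 281/6.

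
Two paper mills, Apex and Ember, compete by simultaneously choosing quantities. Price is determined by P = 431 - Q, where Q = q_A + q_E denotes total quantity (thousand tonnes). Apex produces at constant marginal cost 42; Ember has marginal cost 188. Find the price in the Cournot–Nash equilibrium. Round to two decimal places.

220.33

Apex's profit: π_A = (431 - Q)q_A - (42q_A). Setting ∂π_A/∂q_A = 0: 389 - 2q_A - (q_E) = 0.
Ember's profit: π_E = (431 - Q)q_E - (188q_E). Setting ∂π_E/∂q_E = 0: 243 - 2q_E - (q_A) = 0.
So q_A = (389 - q_E)/2 and q_E = (243 - q_A)/2.
Solving the pair: q_A = 535/3, q_E = 97/3.
Total output Q = 632/3, so price P = 431 - 632/3 = 661/3.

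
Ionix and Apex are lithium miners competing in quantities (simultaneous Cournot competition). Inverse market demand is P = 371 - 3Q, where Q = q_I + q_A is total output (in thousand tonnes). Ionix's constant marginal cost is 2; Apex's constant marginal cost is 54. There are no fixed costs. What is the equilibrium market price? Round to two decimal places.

Ionix's profit: π_I = (371 - 3Q)q_I - (2q_I). Setting ∂π_I/∂q_I = 0: 369 - 6q_I - 3(q_A) = 0.
Apex's profit: π_A = (371 - 3Q)q_A - (54q_A). Setting ∂π_A/∂q_A = 0: 317 - 6q_A - 3(q_I) = 0.
Rearranging gives the reaction functions q_I = (369 - 3q_A)/6 and q_A = (317 - 3q_I)/6.
Solving the pair: q_I = 421/9, q_A = 265/9.
Total output Q = 686/9, so price P = 371 - 3·(686/9) = 427/3.

142.33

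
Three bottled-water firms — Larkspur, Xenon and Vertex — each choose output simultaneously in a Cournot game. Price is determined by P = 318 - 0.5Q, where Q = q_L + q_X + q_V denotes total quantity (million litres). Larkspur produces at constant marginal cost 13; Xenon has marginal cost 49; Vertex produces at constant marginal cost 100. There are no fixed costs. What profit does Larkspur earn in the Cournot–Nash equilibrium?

22898

Larkspur's profit: π_L = (318 - 0.5Q)q_L - (13q_L). Setting ∂π_L/∂q_L = 0: 305 - q_L - (1/2)(q_X + q_V) = 0.
Xenon's first-order condition: 269 - q_X - (1/2)(q_L + q_V) = 0.
Vertex's first-order condition: 218 - q_V - (1/2)(q_L + q_X) = 0.
Adding the 3 first-order conditions: 792 − 2Q = 0, so Q = 396.
Back-substituting: q_L = (305 − 198)/(1/2) = 214, q_X = (269 − 198)/(1/2) = 142, q_V = (218 − 198)/(1/2) = 40.
Price P = 318 - (1/2)·396 = 120.
Larkspur's profit: (120 - 13)·214 = 22898.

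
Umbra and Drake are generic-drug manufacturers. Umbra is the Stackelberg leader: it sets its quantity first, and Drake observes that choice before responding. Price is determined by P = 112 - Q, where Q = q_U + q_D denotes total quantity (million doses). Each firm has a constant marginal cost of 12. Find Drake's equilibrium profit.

625

The follower Drake best-responds to any q_U: π_D = (112 - Q)q_D - 12q_D.
∂π_D/∂q_D = 100 - q_U - 2q_D = 0 gives the reaction function q_D = (100 - q_U)/2.
Umbra substitutes q_D(q_U) into its own profit: π_U = q_U(112 - q_U - (100 - q_U)/2) - 12q_U = (62 - (1/2)q_U)q_U - 12q_U.
Leader FOC: 50 - q_U = 0, so q_U = 50.
Then q_D = (100 - 50)/2 = 25.
Price P = 112 - 75 = 37.
Drake's profit: (37 - 12)·25 = 625.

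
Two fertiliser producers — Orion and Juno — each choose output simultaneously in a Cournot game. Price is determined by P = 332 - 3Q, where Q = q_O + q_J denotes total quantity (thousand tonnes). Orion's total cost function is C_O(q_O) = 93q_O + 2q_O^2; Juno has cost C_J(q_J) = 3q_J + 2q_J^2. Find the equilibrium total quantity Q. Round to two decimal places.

Orion's profit: π_O = (332 - 3Q)q_O - (93q_O + 2q_O²). Setting ∂π_O/∂q_O = 0: 239 - 10q_O - 3(q_J) = 0.
Juno's first-order condition: 329 - 10q_J - 3(q_O) = 0.
So q_O = (239 - 3q_J)/10 and q_J = (329 - 3q_O)/10.
Solving the pair: q_O = 1403/91, q_J = 28.2747.
Total output Q = 1403/91 + 28.2747 = 568/13.

43.69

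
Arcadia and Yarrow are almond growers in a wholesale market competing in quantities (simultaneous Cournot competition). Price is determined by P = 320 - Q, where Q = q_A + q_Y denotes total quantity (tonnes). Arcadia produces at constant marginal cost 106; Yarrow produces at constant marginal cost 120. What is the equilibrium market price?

Arcadia's profit: π_A = (320 - Q)q_A - (106q_A). Setting ∂π_A/∂q_A = 0: 214 - 2q_A - (q_Y) = 0.
Yarrow's first-order condition: 200 - 2q_Y - (q_A) = 0.
So q_A = (214 - q_Y)/2 and q_Y = (200 - q_A)/2.
Solving the pair: q_A = 76, q_Y = 62.
Total output Q = 138, so price P = 320 - 138 = 182.

182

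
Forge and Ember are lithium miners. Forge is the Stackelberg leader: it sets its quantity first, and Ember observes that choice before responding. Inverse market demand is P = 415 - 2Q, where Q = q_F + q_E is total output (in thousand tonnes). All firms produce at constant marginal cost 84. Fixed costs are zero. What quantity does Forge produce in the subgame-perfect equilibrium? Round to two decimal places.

The follower Ember best-responds to any q_F: π_E = (415 - 2Q)q_E - 84q_E.
∂π_E/∂q_E = 331 - 2q_F - 4q_E = 0 gives the reaction function q_E = (331 - 2q_F)/4.
The leader anticipates this reaction. Substituting into P = 415 - 2Q gives P = 499/2 - q_F, so π_F = (499/2 - q_F)q_F - 84q_F.
Maximising: ∂π_F/∂q_F = 331/2 - 2q_F = 0, giving q_F = 331/4.
Then q_E = (331 - 2·(331/4))/4 = 331/8.

82.75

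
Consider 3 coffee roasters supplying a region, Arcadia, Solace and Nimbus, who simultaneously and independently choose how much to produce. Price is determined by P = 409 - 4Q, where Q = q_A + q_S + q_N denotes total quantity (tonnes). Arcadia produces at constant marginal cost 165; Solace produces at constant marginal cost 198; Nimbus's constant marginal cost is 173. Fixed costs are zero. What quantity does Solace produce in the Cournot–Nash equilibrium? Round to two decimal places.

9.56

Arcadia's profit: π_A = (409 - 4Q)q_A - (165q_A). Setting ∂π_A/∂q_A = 0: 244 - 8q_A - 4(q_S + q_N) = 0.
Solace's profit: π_S = (409 - 4Q)q_S - (198q_S). Setting ∂π_S/∂q_S = 0: 211 - 8q_S - 4(q_A + q_N) = 0.
Nimbus's first-order condition: 236 - 8q_N - 4(q_A + q_S) = 0.
Adding the 3 conditions: 691 − 8Q − 8Q = 0, i.e. Q = 691/16.
Back-substituting: q_A = (244 − 691/4)/4 = 285/16, q_S = (211 − 691/4)/4 = 153/16, q_N = (236 − 691/4)/4 = 253/16.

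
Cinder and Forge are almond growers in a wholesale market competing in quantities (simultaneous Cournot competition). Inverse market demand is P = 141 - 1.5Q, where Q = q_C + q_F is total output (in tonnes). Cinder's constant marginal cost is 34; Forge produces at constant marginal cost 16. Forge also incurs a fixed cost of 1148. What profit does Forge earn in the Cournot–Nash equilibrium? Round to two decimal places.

366.74

Cinder's profit: π_C = (141 - 1.5Q)q_C - (34q_C). Setting ∂π_C/∂q_C = 0: 107 - 3q_C - (3/2)(q_F) = 0.
Forge's profit: π_F = (141 - 1.5Q)q_F - (16q_F). Setting ∂π_F/∂q_F = 0: 125 - 3q_F - (3/2)(q_C) = 0.
Best responses: q_C = (107 - (3/2)q_F)/3, q_F = (125 - (3/2)q_C)/3.
Solving the pair: q_C = 178/9, q_F = 286/9.
Price P = 141 - (3/2)·(464/9) = 191/3.
Forge's profit: (191/3 - 16)·(286/9) - 1148 = 366.7407.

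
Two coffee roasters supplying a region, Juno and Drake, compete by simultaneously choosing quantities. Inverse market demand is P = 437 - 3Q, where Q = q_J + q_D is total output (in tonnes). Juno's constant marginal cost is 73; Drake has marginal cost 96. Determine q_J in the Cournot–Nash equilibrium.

Juno's profit: π_J = (437 - 3Q)q_J - (73q_J). Setting ∂π_J/∂q_J = 0: 364 - 6q_J - 3(q_D) = 0.
Drake's profit: π_D = (437 - 3Q)q_D - (96q_D). Setting ∂π_D/∂q_D = 0: 341 - 6q_D - 3(q_J) = 0.
So q_J = (364 - 3q_D)/6 and q_D = (341 - 3q_J)/6.
Solving the pair: q_J = 43, q_D = 106/3.

43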